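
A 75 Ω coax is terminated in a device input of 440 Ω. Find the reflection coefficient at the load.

Γ = (Z_L − Z_0)/(Z_L + Z_0) = (440 − 75)/(440 + 75) = 365/515

Γ = 0.709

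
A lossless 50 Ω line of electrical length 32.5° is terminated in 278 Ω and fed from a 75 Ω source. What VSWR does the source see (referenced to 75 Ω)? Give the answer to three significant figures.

VSWR ≈ 5.07

tan(βl) = 0.637
Z_in = Z_0·(Z_L + jZ_0·tanβl)/(Z_0 + jZ_L·tanβl) = 28.9 − j70.3 Ω
Γ_s = (Z_in − Z_s)/(Z_in + Z_s) = (-46.1 − j70.3)/(104 − j70.3), |Γ_s| = 0.671
VSWR = (1 + |Γ_s|)/(1 − |Γ_s|)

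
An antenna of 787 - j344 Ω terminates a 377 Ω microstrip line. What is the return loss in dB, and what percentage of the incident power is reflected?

Γ = (410 − j344)/(1164 − j344), |Γ| = 0.441
RL = −20·log₁₀(0.441) = 7.11 dB
P_refl/P_inc = |Γ|² = 0.194

RL ≈ 7.11 dB; 19.4% of incident power reflected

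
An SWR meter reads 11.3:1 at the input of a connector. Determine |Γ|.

|Γ| = (S − 1)/(S + 1) = (11.3 − 1)/(11.3 + 1) = 10.3/12.3

|Γ| ≈ 0.837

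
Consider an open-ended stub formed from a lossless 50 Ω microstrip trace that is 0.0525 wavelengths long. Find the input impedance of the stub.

βl = 2π × 0.0525 = 18.9°
tan(βl) = 0.342
For an open-ended stub, Z_in = −jZ_0·cot(βl) = −jZ_0/tan(βl)

Z_in ≈ −j146 Ω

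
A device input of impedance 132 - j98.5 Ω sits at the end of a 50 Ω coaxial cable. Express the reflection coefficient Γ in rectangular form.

Γ ≈ 0.575 − j0.23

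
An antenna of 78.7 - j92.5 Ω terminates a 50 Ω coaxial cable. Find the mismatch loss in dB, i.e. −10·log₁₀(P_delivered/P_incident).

Γ = (28.7 − j92.5)/(128.7 − j92.5), |Γ| = 0.611
|Γ|² = 0.373, so P_del/P_inc = 1 − |Γ|² = 0.627
ML = −10·log₁₀(1 − |Γ|²)

mismatch loss ≈ 2.03 dB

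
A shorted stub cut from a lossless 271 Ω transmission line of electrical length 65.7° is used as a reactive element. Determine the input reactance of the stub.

X_in ≈ 600 Ω (inductive)

tan(βl) = 2.21
For a shorted stub, Z_in = jZ_0·tan(βl)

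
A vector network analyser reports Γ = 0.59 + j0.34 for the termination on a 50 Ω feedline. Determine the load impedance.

Z_L = Z_0·(1 + Γ)/(1 − Γ) = 50·(1.59 + j0.34)/(0.41 − j0.34)

Z_L ≈ 94.5 + j120 Ω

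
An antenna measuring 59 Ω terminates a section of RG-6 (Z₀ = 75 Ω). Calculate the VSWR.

VSWR ≈ 1.27

Γ = (59 − 75)/(59 + 75) = -0.119
VSWR = (1 + 0.119)/(1 − 0.119)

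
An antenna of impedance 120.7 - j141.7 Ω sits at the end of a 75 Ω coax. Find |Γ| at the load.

Γ = (Z_L − Z_0)/(Z_L + Z_0) = (45.7 − j141.7)/(195.7 − j141.7)
|Γ| = 149/242

|Γ| ≈ 0.616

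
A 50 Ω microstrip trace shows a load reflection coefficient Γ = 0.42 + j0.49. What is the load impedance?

Z_L = Z_0·(1 + Γ)/(1 − Γ) = 50·(1.42 + j0.49)/(0.58 − j0.49)

Z_L ≈ 50.6 + j85 Ω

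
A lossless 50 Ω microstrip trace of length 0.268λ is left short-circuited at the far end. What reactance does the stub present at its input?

X_in ≈ -440 Ω (capacitive)

βl = 2π × 0.268 = 96.5°
tan(βl) = -8.8
For a short-circuited stub, Z_in = jZ_0·tan(βl)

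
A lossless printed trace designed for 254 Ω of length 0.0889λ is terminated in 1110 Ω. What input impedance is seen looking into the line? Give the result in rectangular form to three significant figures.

βl = 2π × 0.0889 = 32°
tan(βl) = tan(32°) = 0.625
Z_in = Z_0·(Z_L + jZ_0·tanβl)/(Z_0 + jZ_L·tanβl)
     = 254·(1110 + j159)/(254 + j694)

Z_in ≈ 182 − j340 Ω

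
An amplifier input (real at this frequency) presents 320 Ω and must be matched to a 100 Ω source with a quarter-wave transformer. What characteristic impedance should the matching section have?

Z_qwt ≈ 179 Ω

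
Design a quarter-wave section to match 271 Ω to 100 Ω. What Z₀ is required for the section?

Z_qwt = √(Z_0·R_L) = √(100 × 271) = √27100

Z_qwt ≈ 165 Ω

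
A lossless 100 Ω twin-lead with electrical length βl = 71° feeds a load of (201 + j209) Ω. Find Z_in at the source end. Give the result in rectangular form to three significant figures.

Z_in ≈ 31.7 − j62 Ω

tan(βl) = tan(71°) = 2.9
Z_in = Z_0·(Z_L + jZ_0·tanβl)/(Z_0 + jZ_L·tanβl)
     = 100·(201 + j499)/(-507 + j584)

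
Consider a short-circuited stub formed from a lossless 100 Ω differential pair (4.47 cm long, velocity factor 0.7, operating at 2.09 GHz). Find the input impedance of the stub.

λ = v/f = 0.7·c / 2.09 GHz = 0.1 m
βl = 2π·l/λ = 2π × 0.445 = 160°
tan(βl) = -0.361
For a short-circuited stub, Z_in = jZ_0·tan(βl)

Z_in ≈ −j36.1 Ω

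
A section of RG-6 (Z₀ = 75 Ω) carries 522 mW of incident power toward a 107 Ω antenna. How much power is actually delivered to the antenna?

P_delivered ≈ 506 mW

Γ = (107 − 75)/(107 + 75) = 0.176
|Γ|² = 0.0309
P_refl = |Γ|²·P_inc = 16.1 mW, P_del = (1 − |Γ|²)·P_inc = 506 mW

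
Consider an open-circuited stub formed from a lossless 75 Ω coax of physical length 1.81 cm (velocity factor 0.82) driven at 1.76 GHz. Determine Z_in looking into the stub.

λ = v/f = 0.82·c / 1.76 GHz = 0.14 m
βl = 2π·l/λ = 2π × 0.129 = 46.6°
tan(βl) = 1.06
For an open-circuited stub, Z_in = −jZ_0·cot(βl) = −jZ_0/tan(βl)

Z_in ≈ −j70.9 Ω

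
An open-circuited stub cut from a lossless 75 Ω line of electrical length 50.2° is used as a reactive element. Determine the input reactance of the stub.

tan(βl) = 1.2
For an open-circuited stub, Z_in = −jZ_0·cot(βl) = −jZ_0/tan(βl)

X_in ≈ -62.5 Ω (capacitive)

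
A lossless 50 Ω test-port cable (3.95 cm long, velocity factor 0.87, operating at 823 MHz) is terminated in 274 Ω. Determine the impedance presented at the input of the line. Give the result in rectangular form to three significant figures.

Z_in ≈ 17.8 − j47 Ω

λ = v/f = 0.87·c / 823 MHz = 0.317 m
βl = 2π·l/λ = 2π × 0.125 = 44.8°
tan(βl) = tan(44.8°) = 0.994
Z_in = Z_0·(Z_L + jZ_0·tanβl)/(Z_0 + jZ_L·tanβl)
     = 50·(274 + j49.7)/(50 + j272)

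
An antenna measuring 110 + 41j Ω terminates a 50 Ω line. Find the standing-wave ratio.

Γ = (Z_L − Z_0)/(Z_L + Z_0) = (60 + j41)/(160 + j41)
|Γ| = 72.7/165 = 0.44
VSWR = (1 + |Γ|)/(1 − |Γ|) = 1.44/0.56

VSWR ≈ 2.57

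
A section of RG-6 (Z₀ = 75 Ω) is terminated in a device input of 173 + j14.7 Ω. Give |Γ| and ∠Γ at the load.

Γ ≈ 0.399 ∠ 5.14°

Γ = (Z_L − Z_0)/(Z_L + Z_0) = (98 + j14.7)/(248 + j14.7)
|Γ| = 99.1/248 = 0.399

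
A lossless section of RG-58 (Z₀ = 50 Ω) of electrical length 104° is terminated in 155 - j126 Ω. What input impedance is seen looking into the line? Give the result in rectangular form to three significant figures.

Z_in ≈ 11.1 + j20.6 Ω

tan(βl) = tan(104°) = -4.01
Z_in = Z_0·(Z_L + jZ_0·tanβl)/(Z_0 + jZ_L·tanβl)
     = 50·(155 − j327)/(-455 − j622)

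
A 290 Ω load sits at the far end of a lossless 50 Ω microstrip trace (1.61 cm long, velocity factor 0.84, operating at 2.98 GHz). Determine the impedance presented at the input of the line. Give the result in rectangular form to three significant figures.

Z_in ≈ 9.91 − j19 Ω

λ = v/f = 0.84·c / 2.98 GHz = 0.0846 m
βl = 2π·l/λ = 2π × 0.19 = 68.5°
tan(βl) = tan(68.5°) = 2.54
Z_in = Z_0·(Z_L + jZ_0·tanβl)/(Z_0 + jZ_L·tanβl)
     = 50·(290 + j127)/(50 + j738)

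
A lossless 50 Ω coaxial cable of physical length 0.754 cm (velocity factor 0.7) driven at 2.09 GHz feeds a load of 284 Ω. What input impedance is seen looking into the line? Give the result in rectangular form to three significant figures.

Z_in ≈ 38.1 − j84.9 Ω

λ = v/f = 0.7·c / 2.09 GHz = 0.1 m
βl = 2π·l/λ = 2π × 0.075 = 27°
tan(βl) = tan(27°) = 0.51
Z_in = Z_0·(Z_L + jZ_0·tanβl)/(Z_0 + jZ_L·tanβl)
     = 50·(284 + j25.5)/(50 + j145)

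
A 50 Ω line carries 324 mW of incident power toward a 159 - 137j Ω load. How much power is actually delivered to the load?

P_delivered ≈ 165 mW

|Γ| = |(109 − j137)/(209 − j137)| = 0.701
|Γ|² = 0.491
P_refl = |Γ|²·P_inc = 159 mW, P_del = (1 − |Γ|²)·P_inc = 165 mW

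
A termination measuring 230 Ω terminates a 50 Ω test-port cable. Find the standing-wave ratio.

Γ = (230 − 50)/(230 + 50) = 0.643
VSWR = (1 + 0.643)/(1 − 0.643)

VSWR ≈ 4.6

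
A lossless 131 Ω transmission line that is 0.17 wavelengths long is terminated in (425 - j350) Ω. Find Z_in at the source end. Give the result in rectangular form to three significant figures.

βl = 2π × 0.17 = 61.2°
tan(βl) = tan(61.2°) = 1.82
Z_in = Z_0·(Z_L + jZ_0·tanβl)/(Z_0 + jZ_L·tanβl)
     = 131·(425 − j112)/(768 + j773)

Z_in ≈ 26.5 − j45.7 Ω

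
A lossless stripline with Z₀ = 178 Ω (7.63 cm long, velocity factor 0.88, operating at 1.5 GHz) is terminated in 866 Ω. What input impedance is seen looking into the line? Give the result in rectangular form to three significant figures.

λ = v/f = 0.88·c / 1.5 GHz = 0.176 m
βl = 2π·l/λ = 2π × 0.434 = 156°
tan(βl) = tan(156°) = -0.444
Z_in = Z_0·(Z_L + jZ_0·tanβl)/(Z_0 + jZ_L·tanβl)
     = 178·(866 − j79)/(178 − j384)

Z_in ≈ 183 + j316 Ω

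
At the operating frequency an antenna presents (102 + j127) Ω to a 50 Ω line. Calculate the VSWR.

Γ = (Z_L − Z_0)/(Z_L + Z_0) = (52 + j127)/(152 + j127)
|Γ| = 137/198 = 0.693
VSWR = (1 + |Γ|)/(1 − |Γ|) = 1.69/0.307

VSWR ≈ 5.51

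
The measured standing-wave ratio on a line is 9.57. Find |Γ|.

|Γ| ≈ 0.811

|Γ| = (S − 1)/(S + 1) = (9.57 − 1)/(9.57 + 1) = 8.57/10.6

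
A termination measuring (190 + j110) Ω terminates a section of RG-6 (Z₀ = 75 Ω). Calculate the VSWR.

VSWR ≈ 3.49

Γ = (Z_L − Z_0)/(Z_L + Z_0) = (115 + j110)/(265 + j110)
|Γ| = 159/287 = 0.555
VSWR = (1 + |Γ|)/(1 − |Γ|) = 1.55/0.445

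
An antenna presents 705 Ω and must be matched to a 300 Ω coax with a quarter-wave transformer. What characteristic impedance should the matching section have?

Z_qwt = √(Z_0·R_L) = √(300 × 705) = √211500

Z_qwt ≈ 460 Ω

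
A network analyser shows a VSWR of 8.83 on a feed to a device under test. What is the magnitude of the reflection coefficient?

|Γ| = (S − 1)/(S + 1) = (8.83 − 1)/(8.83 + 1) = 7.83/9.83

|Γ| ≈ 0.797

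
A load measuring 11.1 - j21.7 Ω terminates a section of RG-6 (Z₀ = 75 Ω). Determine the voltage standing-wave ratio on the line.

VSWR ≈ 7.33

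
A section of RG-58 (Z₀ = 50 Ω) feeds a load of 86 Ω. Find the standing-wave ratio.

VSWR ≈ 1.72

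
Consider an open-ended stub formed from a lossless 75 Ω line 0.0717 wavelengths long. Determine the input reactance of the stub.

X_in ≈ -155 Ω (capacitive)

βl = 2π × 0.0717 = 25.8°
tan(βl) = 0.484
For an open-ended stub, Z_in = −jZ_0·cot(βl) = −jZ_0/tan(βl)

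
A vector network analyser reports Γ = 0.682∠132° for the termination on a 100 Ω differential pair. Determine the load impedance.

Z_L ≈ 22.5 + j42.6 Ω

Z_L = Z_0·(1 + Γ)/(1 − Γ) = 100·(0.544 + j0.507)/(1.46 − j0.507)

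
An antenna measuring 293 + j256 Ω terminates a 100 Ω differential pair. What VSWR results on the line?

Γ = (Z_L − Z_0)/(Z_L + Z_0) = (193 + j256)/(393 + j256)
|Γ| = 321/469 = 0.684
VSWR = (1 + |Γ|)/(1 − |Γ|) = 1.68/0.316

VSWR ≈ 5.32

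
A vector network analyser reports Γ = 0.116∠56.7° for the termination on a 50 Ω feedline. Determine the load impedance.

Z_L ≈ 55.7 + j10.9 Ω

Z_L = Z_0·(1 + Γ)/(1 − Γ) = 50·(1.06 + j0.097)/(0.936 − j0.097)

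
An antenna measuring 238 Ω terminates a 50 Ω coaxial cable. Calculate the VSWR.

Γ = (238 − 50)/(238 + 50) = 0.653
VSWR = (1 + 0.653)/(1 − 0.653)

VSWR ≈ 4.76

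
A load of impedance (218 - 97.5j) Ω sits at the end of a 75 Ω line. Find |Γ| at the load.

|Γ| ≈ 0.56

Γ = (Z_L − Z_0)/(Z_L + Z_0) = (143 − j97.5)/(293 − j97.5)
|Γ| = 173/309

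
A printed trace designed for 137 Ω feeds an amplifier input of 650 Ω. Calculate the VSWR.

For a purely resistive load, VSWR = R_L/Z_0 or Z_0/R_L (whichever > 1) = 650/137

VSWR ≈ 4.74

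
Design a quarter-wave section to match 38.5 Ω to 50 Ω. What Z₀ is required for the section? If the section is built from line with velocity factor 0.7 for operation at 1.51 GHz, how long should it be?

Z_qwt ≈ 43.9 Ω; length ≈ 3.48 cm

Z_qwt = √(Z_0·R_L) = √(50 × 38.5) = √1925
λ = 0.7·c/f = 0.139 m, so l = λ/4 = 0.0348 m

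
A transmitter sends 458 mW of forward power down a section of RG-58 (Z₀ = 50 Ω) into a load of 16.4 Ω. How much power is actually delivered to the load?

Γ = (16.4 − 50)/(16.4 + 50) = -0.506
|Γ|² = 0.256
P_refl = |Γ|²·P_inc = 117 mW, P_del = (1 − |Γ|²)·P_inc = 341 mW

P_delivered ≈ 341 mW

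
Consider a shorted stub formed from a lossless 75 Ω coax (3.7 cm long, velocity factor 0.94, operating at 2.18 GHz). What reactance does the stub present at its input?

λ = v/f = 0.94·c / 2.18 GHz = 0.129 m
βl = 2π·l/λ = 2π × 0.286 = 103°
tan(βl) = -4.34
For a shorted stub, Z_in = jZ_0·tan(βl)

X_in ≈ -326 Ω (capacitive)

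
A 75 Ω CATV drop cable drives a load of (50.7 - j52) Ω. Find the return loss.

Γ = (-24.3 − j52)/(125.7 − j52), |Γ| = 0.422
RL = −20·log₁₀|Γ| = −20·log₁₀(0.422)

RL ≈ 7.49 dB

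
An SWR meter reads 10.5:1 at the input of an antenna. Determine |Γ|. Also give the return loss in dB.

|Γ| = (S − 1)/(S + 1) = (10.5 − 1)/(10.5 + 1) = 9.5/11.5
RL = −20·log₁₀|Γ| = −20·log₁₀(0.826)

|Γ| ≈ 0.826; return loss ≈ 1.66 dB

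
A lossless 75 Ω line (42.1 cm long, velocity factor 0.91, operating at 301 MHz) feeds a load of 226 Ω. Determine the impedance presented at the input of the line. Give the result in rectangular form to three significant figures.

Z_in ≈ 161 + j94 Ω

λ = v/f = 0.91·c / 301 MHz = 0.907 m
βl = 2π·l/λ = 2π × 0.464 = 167°
tan(βl) = tan(167°) = -0.229
Z_in = Z_0·(Z_L + jZ_0·tanβl)/(Z_0 + jZ_L·tanβl)
     = 75·(226 − j17.2)/(75 − j51.7)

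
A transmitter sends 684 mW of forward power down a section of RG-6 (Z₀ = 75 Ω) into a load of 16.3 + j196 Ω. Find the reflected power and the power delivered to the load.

|Γ| = |(-58.7 + j196)/(91.3 + j196)| = 0.946
|Γ|² = 0.895
P_refl = |Γ|²·P_inc = 612 mW, P_del = (1 − |Γ|²)·P_inc = 71.5 mW

P_reflected ≈ 612 mW; P_delivered ≈ 71.5 mW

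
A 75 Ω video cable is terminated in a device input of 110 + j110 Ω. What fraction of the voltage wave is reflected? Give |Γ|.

Γ = (Z_L − Z_0)/(Z_L + Z_0) = (35 + j110)/(185 + j110)
|Γ| = 115/215

|Γ| ≈ 0.536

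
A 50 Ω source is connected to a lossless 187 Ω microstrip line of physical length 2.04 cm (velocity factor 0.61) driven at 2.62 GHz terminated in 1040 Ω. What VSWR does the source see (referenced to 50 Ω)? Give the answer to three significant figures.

VSWR ≈ 3.11

λ = v/f = 0.61·c / 2.62 GHz = 0.0698 m
βl = 2π·l/λ = 2π × 0.292 = 105°
tan(βl) = -3.69
Z_in = Z_0·(Z_L + jZ_0·tanβl)/(Z_0 + jZ_L·tanβl) = 36 + j48.9 Ω
Γ_s = (Z_in − Z_s)/(Z_in + Z_s) = (-14 + j48.9)/(86 + j48.9), |Γ_s| = 0.514
VSWR = (1 + |Γ_s|)/(1 − |Γ_s|)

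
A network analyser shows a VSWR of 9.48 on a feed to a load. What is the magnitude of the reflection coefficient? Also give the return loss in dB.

|Γ| ≈ 0.809; return loss ≈ 1.84 dB

|Γ| = (S − 1)/(S + 1) = (9.48 − 1)/(9.48 + 1) = 8.48/10.5
RL = −20·log₁₀|Γ| = −20·log₁₀(0.809)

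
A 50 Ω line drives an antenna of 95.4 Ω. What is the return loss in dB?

RL ≈ 10.1 dB

Γ = (95.4 − 50)/(95.4 + 50) = 0.312
RL = −20·log₁₀|Γ| = −20·log₁₀(0.312)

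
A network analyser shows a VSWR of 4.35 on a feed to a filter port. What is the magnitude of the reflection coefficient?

|Γ| ≈ 0.626

|Γ| = (S − 1)/(S + 1) = (4.35 − 1)/(4.35 + 1) = 3.35/5.35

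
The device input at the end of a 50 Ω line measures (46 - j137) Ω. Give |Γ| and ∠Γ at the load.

Γ ≈ 0.819 ∠ -36.7°

Γ = (Z_L − Z_0)/(Z_L + Z_0) = (-4 − j137)/(96 − j137)
|Γ| = 137/167 = 0.819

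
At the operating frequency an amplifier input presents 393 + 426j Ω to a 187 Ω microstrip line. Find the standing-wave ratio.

VSWR ≈ 4.84

Γ = (Z_L − Z_0)/(Z_L + Z_0) = (206 + j426)/(580 + j426)
|Γ| = 473/720 = 0.658
VSWR = (1 + |Γ|)/(1 − |Γ|) = 1.66/0.342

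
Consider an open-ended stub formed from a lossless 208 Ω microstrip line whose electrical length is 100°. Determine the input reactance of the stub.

tan(βl) = -5.67
For an open-ended stub, Z_in = −jZ_0·cot(βl) = −jZ_0/tan(βl)

X_in ≈ 36.7 Ω (inductive)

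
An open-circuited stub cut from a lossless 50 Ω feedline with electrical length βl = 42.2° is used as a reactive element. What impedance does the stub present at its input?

Z_in ≈ −j55.1 Ω

tan(βl) = 0.907
For an open-circuited stub, Z_in = −jZ_0·cot(βl) = −jZ_0/tan(βl)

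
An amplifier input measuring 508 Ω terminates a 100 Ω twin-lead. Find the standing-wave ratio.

For a purely resistive load, VSWR = R_L/Z_0 or Z_0/R_L (whichever > 1) = 508/100

VSWR ≈ 5.08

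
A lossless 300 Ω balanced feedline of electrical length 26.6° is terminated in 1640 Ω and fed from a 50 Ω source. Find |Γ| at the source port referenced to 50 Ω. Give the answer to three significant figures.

|Γ| ≈ 0.928

tan(βl) = 0.501
Z_in = Z_0·(Z_L + jZ_0·tanβl)/(Z_0 + jZ_L·tanβl) = 241 − j511 Ω
Γ_s = (Z_in − Z_s)/(Z_in + Z_s) = (191 − j511)/(291 − j511), |Γ_s| = 0.928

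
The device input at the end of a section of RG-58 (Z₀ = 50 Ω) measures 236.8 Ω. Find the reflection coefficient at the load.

Γ = (Z_L − Z_0)/(Z_L + Z_0) = (236.8 − 50)/(236.8 + 50) = 186.8/286.8

Γ = 0.651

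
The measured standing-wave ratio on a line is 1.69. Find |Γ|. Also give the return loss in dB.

|Γ| = (S − 1)/(S + 1) = (1.69 − 1)/(1.69 + 1) = 0.69/2.69
RL = −20·log₁₀|Γ| = −20·log₁₀(0.257)

|Γ| ≈ 0.257; return loss ≈ 11.8 dB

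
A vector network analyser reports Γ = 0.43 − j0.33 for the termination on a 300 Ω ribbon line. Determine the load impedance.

Z_L = Z_0·(1 + Γ)/(1 − Γ) = 300·(1.43 − j0.33)/(0.57 + j0.33)

Z_L ≈ 488 − j456 Ω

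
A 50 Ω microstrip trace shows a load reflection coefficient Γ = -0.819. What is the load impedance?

Z_L ≈ 4.98 Ω

Z_L = Z_0·(1 + Γ)/(1 − Γ) = 50·(0.181)/(1.82)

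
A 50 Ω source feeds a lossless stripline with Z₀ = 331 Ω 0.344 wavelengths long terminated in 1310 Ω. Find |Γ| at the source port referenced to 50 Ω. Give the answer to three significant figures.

βl = 2π × 0.344 = 124°
tan(βl) = -1.49
Z_in = Z_0·(Z_L + jZ_0·tanβl)/(Z_0 + jZ_L·tanβl) = 118 + j202 Ω
Γ_s = (Z_in − Z_s)/(Z_in + Z_s) = (67.8 + j202)/(168 + j202), |Γ_s| = 0.811

|Γ| ≈ 0.811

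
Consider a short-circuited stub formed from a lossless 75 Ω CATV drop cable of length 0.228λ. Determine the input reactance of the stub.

βl = 2π × 0.228 = 82.1°
tan(βl) = 7.19
For a short-circuited stub, Z_in = jZ_0·tan(βl)

X_in ≈ 539 Ω (inductive)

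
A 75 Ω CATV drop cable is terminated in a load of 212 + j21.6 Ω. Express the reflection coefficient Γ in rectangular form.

Γ ≈ 0.48 + j0.0391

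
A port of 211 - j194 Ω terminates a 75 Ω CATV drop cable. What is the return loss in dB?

Γ = (136 − j194)/(286 − j194), |Γ| = 0.686
RL = −20·log₁₀|Γ| = −20·log₁₀(0.686)

RL ≈ 3.28 dB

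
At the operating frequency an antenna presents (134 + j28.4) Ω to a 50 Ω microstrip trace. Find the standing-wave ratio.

VSWR ≈ 2.82

Γ = (Z_L − Z_0)/(Z_L + Z_0) = (84 + j28.4)/(184 + j28.4)
|Γ| = 88.7/186 = 0.476
VSWR = (1 + |Γ|)/(1 − |Γ|) = 1.48/0.524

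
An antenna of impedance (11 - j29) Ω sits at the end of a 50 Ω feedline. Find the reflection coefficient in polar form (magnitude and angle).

Γ ≈ 0.72 ∠ -118°

Γ = (Z_L − Z_0)/(Z_L + Z_0) = (-39 − j29)/(61 − j29)
|Γ| = 48.6/67.5 = 0.72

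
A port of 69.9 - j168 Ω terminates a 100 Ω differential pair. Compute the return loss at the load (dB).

RL ≈ 2.92 dB

Γ = (-30.1 − j168)/(169.9 − j168), |Γ| = 0.714
RL = −20·log₁₀|Γ| = −20·log₁₀(0.714)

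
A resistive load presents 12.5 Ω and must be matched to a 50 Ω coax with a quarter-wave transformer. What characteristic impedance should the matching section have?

Z_qwt ≈ 25 Ω

Z_qwt = √(Z_0·R_L) = √(50 × 12.5) = √625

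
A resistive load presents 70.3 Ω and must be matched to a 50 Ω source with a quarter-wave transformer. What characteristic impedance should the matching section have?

Z_qwt ≈ 59.3 Ω

Z_qwt = √(Z_0·R_L) = √(50 × 70.3) = √3515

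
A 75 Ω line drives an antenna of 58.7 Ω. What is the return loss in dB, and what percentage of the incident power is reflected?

Γ = (58.7 − 75)/(58.7 + 75) = -0.122
RL = −20·log₁₀(0.122) = 18.3 dB
P_refl/P_inc = |Γ|² = 0.0149

RL ≈ 18.3 dB; 1.49% of incident power reflected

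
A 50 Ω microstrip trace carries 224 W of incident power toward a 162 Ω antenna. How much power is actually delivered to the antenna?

Γ = (162 − 50)/(162 + 50) = 0.528
|Γ|² = 0.279
P_refl = |Γ|²·P_inc = 62.5 W, P_del = (1 − |Γ|²)·P_inc = 161 W

P_delivered ≈ 161 W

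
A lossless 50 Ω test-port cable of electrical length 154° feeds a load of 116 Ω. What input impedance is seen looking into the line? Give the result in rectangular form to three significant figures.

Z_in ≈ 63 + j46.9 Ω

tan(βl) = tan(154°) = -0.488
Z_in = Z_0·(Z_L + jZ_0·tanβl)/(Z_0 + jZ_L·tanβl)
     = 50·(116 − j24.4)/(50 − j56.6)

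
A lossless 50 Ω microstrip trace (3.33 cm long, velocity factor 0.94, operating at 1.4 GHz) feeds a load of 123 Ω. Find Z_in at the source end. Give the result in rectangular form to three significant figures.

λ = v/f = 0.94·c / 1.4 GHz = 0.201 m
βl = 2π·l/λ = 2π × 0.165 = 59.5°
tan(βl) = tan(59.5°) = 1.7
Z_in = Z_0·(Z_L + jZ_0·tanβl)/(Z_0 + jZ_L·tanβl)
     = 50·(123 + j84.9)/(50 + j209)

Z_in ≈ 25.9 − j23.2 Ω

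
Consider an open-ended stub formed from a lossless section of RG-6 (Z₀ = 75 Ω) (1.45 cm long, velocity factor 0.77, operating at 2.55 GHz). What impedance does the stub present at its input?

λ = v/f = 0.77·c / 2.55 GHz = 0.0906 m
βl = 2π·l/λ = 2π × 0.16 = 57.6°
tan(βl) = 1.58
For an open-ended stub, Z_in = −jZ_0·cot(βl) = −jZ_0/tan(βl)

Z_in ≈ −j47.6 Ω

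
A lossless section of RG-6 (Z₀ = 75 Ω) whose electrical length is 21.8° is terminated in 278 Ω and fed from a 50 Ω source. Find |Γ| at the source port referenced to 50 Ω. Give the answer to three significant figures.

tan(βl) = 0.4
Z_in = Z_0·(Z_L + jZ_0·tanβl)/(Z_0 + jZ_L·tanβl) = 101 − j119 Ω
Γ_s = (Z_in − Z_s)/(Z_in + Z_s) = (50.8 − j119)/(151 − j119), |Γ_s| = 0.675

|Γ| ≈ 0.675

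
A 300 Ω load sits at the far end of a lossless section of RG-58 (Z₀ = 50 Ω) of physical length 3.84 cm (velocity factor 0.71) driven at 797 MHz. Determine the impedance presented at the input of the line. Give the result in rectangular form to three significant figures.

λ = v/f = 0.71·c / 797 MHz = 0.267 m
βl = 2π·l/λ = 2π × 0.144 = 51.7°
tan(βl) = tan(51.7°) = 1.27
Z_in = Z_0·(Z_L + jZ_0·tanβl)/(Z_0 + jZ_L·tanβl)
     = 50·(300 + j63.4)/(50 + j380)

Z_in ≈ 13.3 − j37.7 Ω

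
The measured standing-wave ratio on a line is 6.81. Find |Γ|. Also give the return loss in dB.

|Γ| ≈ 0.744; return loss ≈ 2.57 dB

|Γ| = (S − 1)/(S + 1) = (6.81 − 1)/(6.81 + 1) = 5.81/7.81
RL = −20·log₁₀|Γ| = −20·log₁₀(0.744)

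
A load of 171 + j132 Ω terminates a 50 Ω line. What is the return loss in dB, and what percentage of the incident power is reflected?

RL ≈ 3.15 dB; 48.4% of incident power reflected

Γ = (121 + j132)/(221 + j132), |Γ| = 0.696
RL = −20·log₁₀(0.696) = 3.15 dB
P_refl/P_inc = |Γ|² = 0.484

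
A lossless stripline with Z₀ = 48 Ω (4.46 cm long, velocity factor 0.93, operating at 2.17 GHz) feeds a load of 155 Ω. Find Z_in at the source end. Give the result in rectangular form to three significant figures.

Z_in ≈ 21.1 + j28.9 Ω

λ = v/f = 0.93·c / 2.17 GHz = 0.129 m
βl = 2π·l/λ = 2π × 0.347 = 125°
tan(βl) = tan(125°) = -1.43
Z_in = Z_0·(Z_L + jZ_0·tanβl)/(Z_0 + jZ_L·tanβl)
     = 48·(155 − j68.9)/(48 − j222)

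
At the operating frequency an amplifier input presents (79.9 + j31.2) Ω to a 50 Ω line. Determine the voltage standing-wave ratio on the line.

VSWR ≈ 1.96

Γ = (Z_L − Z_0)/(Z_L + Z_0) = (29.9 + j31.2)/(129.9 + j31.2)
|Γ| = 43.2/134 = 0.323
VSWR = (1 + |Γ|)/(1 − |Γ|) = 1.32/0.677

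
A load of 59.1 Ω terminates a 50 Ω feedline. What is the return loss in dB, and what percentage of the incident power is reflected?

RL ≈ 21.6 dB; 0.696% of incident power reflected

Γ = (59.1 − 50)/(59.1 + 50) = 0.0834
RL = −20·log₁₀(0.0834) = 21.6 dB
P_refl/P_inc = |Γ|² = 0.00696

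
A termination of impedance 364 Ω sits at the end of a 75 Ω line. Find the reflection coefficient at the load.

Γ = 0.658

Γ = (Z_L − Z_0)/(Z_L + Z_0) = (364 − 75)/(364 + 75) = 289/439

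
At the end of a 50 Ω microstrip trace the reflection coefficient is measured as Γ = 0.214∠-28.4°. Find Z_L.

Z_L = Z_0·(1 + Γ)/(1 − Γ) = 50·(1.19 − j0.102)/(0.812 + j0.102)

Z_L ≈ 71.3 − j15.2 Ω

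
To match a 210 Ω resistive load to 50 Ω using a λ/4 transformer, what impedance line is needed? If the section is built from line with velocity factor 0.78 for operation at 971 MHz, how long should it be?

Z_qwt ≈ 102 Ω; length ≈ 6.02 cm

Z_qwt = √(Z_0·R_L) = √(50 × 210) = √10500
λ = 0.78·c/f = 0.241 m, so l = λ/4 = 0.0602 m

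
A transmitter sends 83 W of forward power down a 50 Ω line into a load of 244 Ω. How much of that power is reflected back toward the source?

P_reflected ≈ 36.1 W

Γ = (244 − 50)/(244 + 50) = 0.66
|Γ|² = 0.435
P_refl = |Γ|²·P_inc = 36.1 W, P_del = (1 − |Γ|²)·P_inc = 46.9 W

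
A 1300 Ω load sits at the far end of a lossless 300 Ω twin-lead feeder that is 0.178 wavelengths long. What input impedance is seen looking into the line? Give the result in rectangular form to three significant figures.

Z_in ≈ 84.5 − j136 Ω

βl = 2π × 0.178 = 64.1°
tan(βl) = tan(64.1°) = 2.06
Z_in = Z_0·(Z_L + jZ_0·tanβl)/(Z_0 + jZ_L·tanβl)
     = 300·(1300 + j617)/(300 + j2670)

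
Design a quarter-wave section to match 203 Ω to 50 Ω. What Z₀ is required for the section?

Z_qwt ≈ 101 Ω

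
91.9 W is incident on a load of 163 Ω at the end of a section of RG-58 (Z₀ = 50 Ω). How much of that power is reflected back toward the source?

P_reflected ≈ 25.9 W

Γ = (163 − 50)/(163 + 50) = 0.531
|Γ|² = 0.281
P_refl = |Γ|²·P_inc = 25.9 W, P_del = (1 − |Γ|²)·P_inc = 66 W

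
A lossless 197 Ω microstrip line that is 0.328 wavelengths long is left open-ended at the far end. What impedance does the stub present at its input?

βl = 2π × 0.328 = 118°
tan(βl) = -1.87
For an open-ended stub, Z_in = −jZ_0·cot(βl) = −jZ_0/tan(βl)

Z_in ≈ +j105 Ω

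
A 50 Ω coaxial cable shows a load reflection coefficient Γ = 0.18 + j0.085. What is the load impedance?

Z_L ≈ 70.7 + j12.5 Ω

Z_L = Z_0·(1 + Γ)/(1 − Γ) = 50·(1.18 + j0.085)/(0.82 − j0.085)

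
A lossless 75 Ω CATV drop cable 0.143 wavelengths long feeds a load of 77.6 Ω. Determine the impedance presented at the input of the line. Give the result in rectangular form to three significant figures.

Z_in ≈ 74.4 − j2.47 Ω

βl = 2π × 0.143 = 51.5°
tan(βl) = tan(51.5°) = 1.26
Z_in = Z_0·(Z_L + jZ_0·tanβl)/(Z_0 + jZ_L·tanβl)
     = 75·(77.6 + j94.2)/(75 + j97.5)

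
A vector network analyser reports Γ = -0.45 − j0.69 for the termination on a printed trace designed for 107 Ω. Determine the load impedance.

Z_L = Z_0·(1 + Γ)/(1 − Γ) = 107·(0.55 − j0.69)/(1.45 + j0.69)

Z_L ≈ 13.3 − j57.3 Ω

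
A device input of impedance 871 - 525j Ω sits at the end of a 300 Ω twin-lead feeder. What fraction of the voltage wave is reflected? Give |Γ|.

Γ = (Z_L − Z_0)/(Z_L + Z_0) = (571 − j525)/(1171 − j525)
|Γ| = 776/1280

|Γ| ≈ 0.604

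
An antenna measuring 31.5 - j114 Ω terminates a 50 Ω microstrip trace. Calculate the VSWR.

Γ = (Z_L − Z_0)/(Z_L + Z_0) = (-18.5 − j114)/(81.5 − j114)
|Γ| = 115/140 = 0.824
VSWR = (1 + |Γ|)/(1 − |Γ|) = 1.82/0.176

VSWR ≈ 10.4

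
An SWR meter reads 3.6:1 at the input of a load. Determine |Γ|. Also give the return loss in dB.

|Γ| ≈ 0.565; return loss ≈ 4.96 dB

|Γ| = (S − 1)/(S + 1) = (3.6 − 1)/(3.6 + 1) = 2.6/4.6
RL = −20·log₁₀|Γ| = −20·log₁₀(0.565)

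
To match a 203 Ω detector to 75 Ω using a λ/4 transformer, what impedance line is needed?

Z_qwt ≈ 123 Ω

Z_qwt = √(Z_0·R_L) = √(75 × 203) = √15220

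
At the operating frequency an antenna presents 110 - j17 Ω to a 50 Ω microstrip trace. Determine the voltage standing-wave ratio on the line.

VSWR ≈ 2.27

Γ = (Z_L − Z_0)/(Z_L + Z_0) = (60 − j17)/(160 − j17)
|Γ| = 62.4/161 = 0.388
VSWR = (1 + |Γ|)/(1 − |Γ|) = 1.39/0.612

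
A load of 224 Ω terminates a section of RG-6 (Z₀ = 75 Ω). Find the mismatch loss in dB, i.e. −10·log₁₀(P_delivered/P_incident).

Γ = (224 − 75)/(224 + 75) = 0.498
|Γ|² = 0.248, so P_del/P_inc = 1 − |Γ|² = 0.752
ML = −10·log₁₀(1 − |Γ|²)

mismatch loss ≈ 1.24 dB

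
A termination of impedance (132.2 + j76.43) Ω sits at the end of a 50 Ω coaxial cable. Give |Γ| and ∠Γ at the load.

Γ = (Z_L − Z_0)/(Z_L + Z_0) = (82.2 + j76.43)/(182.2 + j76.43)
|Γ| = 112/198 = 0.568

Γ ≈ 0.568 ∠ 20.2°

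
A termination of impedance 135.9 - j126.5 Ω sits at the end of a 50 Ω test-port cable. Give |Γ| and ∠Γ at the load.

Γ ≈ 0.68 ∠ -21.6°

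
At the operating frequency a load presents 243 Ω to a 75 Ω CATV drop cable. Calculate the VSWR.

VSWR ≈ 3.24

Γ = (243 − 75)/(243 + 75) = 0.528
VSWR = (1 + 0.528)/(1 − 0.528)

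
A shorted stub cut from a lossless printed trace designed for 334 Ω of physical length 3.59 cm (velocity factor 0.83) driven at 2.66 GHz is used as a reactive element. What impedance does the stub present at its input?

λ = v/f = 0.83·c / 2.66 GHz = 0.0936 m
βl = 2π·l/λ = 2π × 0.384 = 138°
tan(βl) = -0.898
For a shorted stub, Z_in = jZ_0·tan(βl)

Z_in ≈ −j300 Ω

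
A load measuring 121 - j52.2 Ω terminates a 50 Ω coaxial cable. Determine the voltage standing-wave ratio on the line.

Γ = (Z_L − Z_0)/(Z_L + Z_0) = (71 − j52.2)/(171 − j52.2)
|Γ| = 88.1/179 = 0.493
VSWR = (1 + |Γ|)/(1 − |Γ|) = 1.49/0.507

VSWR ≈ 2.94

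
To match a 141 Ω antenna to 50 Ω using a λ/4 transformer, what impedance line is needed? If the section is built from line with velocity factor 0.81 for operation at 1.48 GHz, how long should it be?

Z_qwt ≈ 84 Ω; length ≈ 4.1 cm

Z_qwt = √(Z_0·R_L) = √(50 × 141) = √7050
λ = 0.81·c/f = 0.164 m, so l = λ/4 = 0.041 m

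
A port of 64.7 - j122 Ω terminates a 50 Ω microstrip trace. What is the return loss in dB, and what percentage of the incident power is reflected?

RL ≈ 2.69 dB; 53.9% of incident power reflected

Γ = (14.7 − j122)/(114.7 − j122), |Γ| = 0.734
RL = −20·log₁₀(0.734) = 2.69 dB
P_refl/P_inc = |Γ|² = 0.539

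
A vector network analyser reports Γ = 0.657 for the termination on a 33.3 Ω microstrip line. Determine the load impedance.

Z_L ≈ 161 Ω

Z_L = Z_0·(1 + Γ)/(1 − Γ) = 33.3·(1.66)/(0.343)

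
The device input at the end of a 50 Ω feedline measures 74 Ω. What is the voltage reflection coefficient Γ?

Γ = (Z_L − Z_0)/(Z_L + Z_0) = (74 − 50)/(74 + 50) = 24/124

Γ = 0.194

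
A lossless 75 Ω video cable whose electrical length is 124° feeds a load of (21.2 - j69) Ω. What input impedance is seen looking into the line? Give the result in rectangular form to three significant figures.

tan(βl) = tan(124°) = -1.48
Z_in = Z_0·(Z_L + jZ_0·tanβl)/(Z_0 + jZ_L·tanβl)
     = 75·(21.2 − j180)/(-27.3 − j31.4)

Z_in ≈ 220 + j242 Ω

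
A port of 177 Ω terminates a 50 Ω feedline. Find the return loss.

RL ≈ 5.04 dB

Γ = (177 − 50)/(177 + 50) = 0.559
RL = −20·log₁₀|Γ| = −20·log₁₀(0.559)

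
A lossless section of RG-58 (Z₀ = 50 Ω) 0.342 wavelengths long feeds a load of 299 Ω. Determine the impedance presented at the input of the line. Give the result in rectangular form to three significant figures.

βl = 2π × 0.342 = 123°
tan(βl) = tan(123°) = -1.53
Z_in = Z_0·(Z_L + jZ_0·tanβl)/(Z_0 + jZ_L·tanβl)
     = 50·(299 − j76.6)/(50 − j458)

Z_in ≈ 11.8 + j31.3 Ω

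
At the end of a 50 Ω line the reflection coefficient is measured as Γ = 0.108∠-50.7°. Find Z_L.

Z_L ≈ 56.5 − j9.55 Ω

Z_L = Z_0·(1 + Γ)/(1 − Γ) = 50·(1.07 − j0.0836)/(0.932 + j0.0836)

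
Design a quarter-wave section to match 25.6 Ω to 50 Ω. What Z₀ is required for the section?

Z_qwt ≈ 35.8 Ω

Z_qwt = √(Z_0·R_L) = √(50 × 25.6) = √1280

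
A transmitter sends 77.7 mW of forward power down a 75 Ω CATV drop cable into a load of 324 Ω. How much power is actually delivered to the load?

P_delivered ≈ 47.4 mW

Γ = (324 − 75)/(324 + 75) = 0.624
|Γ|² = 0.389
P_refl = |Γ|²·P_inc = 30.3 mW, P_del = (1 − |Γ|²)·P_inc = 47.4 mW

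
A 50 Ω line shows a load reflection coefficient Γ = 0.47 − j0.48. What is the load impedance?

Z_L ≈ 53.7 − j93.9 Ω

Z_L = Z_0·(1 + Γ)/(1 − Γ) = 50·(1.47 − j0.48)/(0.53 + j0.48)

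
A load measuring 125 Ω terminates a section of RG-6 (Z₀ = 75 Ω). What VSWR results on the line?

Γ = (125 − 75)/(125 + 75) = 0.25
VSWR = (1 + 0.25)/(1 − 0.25)

VSWR ≈ 1.67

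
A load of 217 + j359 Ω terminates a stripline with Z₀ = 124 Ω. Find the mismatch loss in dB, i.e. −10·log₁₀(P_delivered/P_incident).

Γ = (93 + j359)/(341 + j359), |Γ| = 0.749
|Γ|² = 0.561, so P_del/P_inc = 1 − |Γ|² = 0.439
ML = −10·log₁₀(1 − |Γ|²)

mismatch loss ≈ 3.58 dB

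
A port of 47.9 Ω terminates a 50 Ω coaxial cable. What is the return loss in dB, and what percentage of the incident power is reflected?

RL ≈ 33.4 dB; 0.046% of incident power reflected

Γ = (47.9 − 50)/(47.9 + 50) = -0.0215
RL = −20·log₁₀(0.0215) = 33.4 dB
P_refl/P_inc = |Γ|² = 0.00046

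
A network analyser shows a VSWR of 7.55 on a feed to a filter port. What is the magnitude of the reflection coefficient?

|Γ| ≈ 0.766

|Γ| = (S − 1)/(S + 1) = (7.55 − 1)/(7.55 + 1) = 6.55/8.55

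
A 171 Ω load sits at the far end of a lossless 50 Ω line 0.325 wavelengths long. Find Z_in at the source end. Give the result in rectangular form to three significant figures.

βl = 2π × 0.325 = 117°
tan(βl) = tan(117°) = -1.96
Z_in = Z_0·(Z_L + jZ_0·tanβl)/(Z_0 + jZ_L·tanβl)
     = 50·(171 − j98.1)/(50 − j336)

Z_in ≈ 18 + j22.8 Ω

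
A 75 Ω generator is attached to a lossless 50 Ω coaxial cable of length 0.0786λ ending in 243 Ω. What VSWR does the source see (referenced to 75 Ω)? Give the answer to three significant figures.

VSWR ≈ 4.18

βl = 2π × 0.0786 = 28.3°
tan(βl) = 0.538
Z_in = Z_0·(Z_L + jZ_0·tanβl)/(Z_0 + jZ_L·tanβl) = 39.9 − j77.6 Ω
Γ_s = (Z_in − Z_s)/(Z_in + Z_s) = (-35.1 − j77.6)/(115 − j77.6), |Γ_s| = 0.614
VSWR = (1 + |Γ_s|)/(1 − |Γ_s|)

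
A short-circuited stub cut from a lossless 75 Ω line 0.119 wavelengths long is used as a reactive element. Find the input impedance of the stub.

Z_in ≈ +j69.5 Ω

βl = 2π × 0.119 = 42.8°
tan(βl) = 0.927
For a short-circuited stub, Z_in = jZ_0·tan(βl)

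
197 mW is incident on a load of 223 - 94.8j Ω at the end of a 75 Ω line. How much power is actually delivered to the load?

|Γ| = |(148 − j94.8)/(298 − j94.8)| = 0.562
|Γ|² = 0.316
P_refl = |Γ|²·P_inc = 62.2 mW, P_del = (1 − |Γ|²)·P_inc = 135 mW

P_delivered ≈ 135 mW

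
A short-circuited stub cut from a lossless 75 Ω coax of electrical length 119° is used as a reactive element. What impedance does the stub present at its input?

Z_in ≈ −j135 Ω

tan(βl) = -1.8
For a short-circuited stub, Z_in = jZ_0·tan(βl)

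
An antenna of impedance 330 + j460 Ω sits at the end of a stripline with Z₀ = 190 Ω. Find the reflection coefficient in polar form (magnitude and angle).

Γ ≈ 0.693 ∠ 31.6°

Γ = (Z_L − Z_0)/(Z_L + Z_0) = (140 + j460)/(520 + j460)
|Γ| = 481/694 = 0.693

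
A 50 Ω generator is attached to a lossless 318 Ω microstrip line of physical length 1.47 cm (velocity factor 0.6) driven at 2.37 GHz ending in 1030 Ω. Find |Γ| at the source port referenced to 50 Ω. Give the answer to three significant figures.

λ = v/f = 0.6·c / 2.37 GHz = 0.0759 m
βl = 2π·l/λ = 2π × 0.194 = 69.7°
tan(βl) = 2.7
Z_in = Z_0·(Z_L + jZ_0·tanβl)/(Z_0 + jZ_L·tanβl) = 110 − j105 Ω
Γ_s = (Z_in − Z_s)/(Z_in + Z_s) = (60.2 − j105)/(160 − j105), |Γ_s| = 0.632

|Γ| ≈ 0.632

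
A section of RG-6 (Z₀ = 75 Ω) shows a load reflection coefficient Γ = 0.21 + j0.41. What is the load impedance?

Z_L = Z_0·(1 + Γ)/(1 − Γ) = 75·(1.21 + j0.41)/(0.79 − j0.41)

Z_L ≈ 74.6 + j77.6 Ω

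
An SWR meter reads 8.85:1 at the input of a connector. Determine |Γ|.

|Γ| ≈ 0.797

|Γ| = (S − 1)/(S + 1) = (8.85 − 1)/(8.85 + 1) = 7.85/9.85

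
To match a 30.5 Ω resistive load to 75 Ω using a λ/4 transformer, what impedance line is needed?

Z_qwt = √(Z_0·R_L) = √(75 × 30.5) = √2288

Z_qwt ≈ 47.8 Ω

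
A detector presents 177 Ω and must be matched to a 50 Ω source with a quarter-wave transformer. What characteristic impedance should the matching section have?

Z_qwt = √(Z_0·R_L) = √(50 × 177) = √8850

Z_qwt ≈ 94.1 Ω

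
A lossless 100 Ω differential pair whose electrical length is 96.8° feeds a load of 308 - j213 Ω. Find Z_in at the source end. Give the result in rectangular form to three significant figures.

tan(βl) = tan(96.8°) = -8.39
Z_in = Z_0·(Z_L + jZ_0·tanβl)/(Z_0 + jZ_L·tanβl)
     = 100·(308 − j1050)/(-1690 − j2580)

Z_in ≈ 23.1 + j27 Ω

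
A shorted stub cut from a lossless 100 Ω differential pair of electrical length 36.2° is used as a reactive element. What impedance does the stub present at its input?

Z_in ≈ +j73.2 Ω

tan(βl) = 0.732
For a shorted stub, Z_in = jZ_0·tan(βl)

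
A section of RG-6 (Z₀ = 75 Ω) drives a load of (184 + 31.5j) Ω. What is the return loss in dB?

Γ = (109 + j31.5)/(259 + j31.5), |Γ| = 0.435
RL = −20·log₁₀|Γ| = −20·log₁₀(0.435)

RL ≈ 7.23 dB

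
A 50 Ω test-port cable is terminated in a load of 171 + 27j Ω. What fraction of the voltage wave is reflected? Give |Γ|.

|Γ| ≈ 0.557

Γ = (Z_L − Z_0)/(Z_L + Z_0) = (121 + j27)/(221 + j27)
|Γ| = 124/223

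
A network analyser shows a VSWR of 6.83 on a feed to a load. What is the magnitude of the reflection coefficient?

|Γ| ≈ 0.745

|Γ| = (S − 1)/(S + 1) = (6.83 − 1)/(6.83 + 1) = 5.83/7.83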